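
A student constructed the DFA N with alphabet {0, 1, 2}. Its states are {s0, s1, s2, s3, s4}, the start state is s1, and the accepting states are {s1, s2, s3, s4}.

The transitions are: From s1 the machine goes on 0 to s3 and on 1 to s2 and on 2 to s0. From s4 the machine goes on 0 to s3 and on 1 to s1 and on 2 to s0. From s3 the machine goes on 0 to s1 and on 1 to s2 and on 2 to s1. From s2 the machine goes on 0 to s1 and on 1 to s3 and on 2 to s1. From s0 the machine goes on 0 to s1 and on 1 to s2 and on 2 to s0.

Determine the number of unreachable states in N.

BFS from s1 reaches {s0, s1, s2, s3}; the 1 state(s) s4 are never visited.

1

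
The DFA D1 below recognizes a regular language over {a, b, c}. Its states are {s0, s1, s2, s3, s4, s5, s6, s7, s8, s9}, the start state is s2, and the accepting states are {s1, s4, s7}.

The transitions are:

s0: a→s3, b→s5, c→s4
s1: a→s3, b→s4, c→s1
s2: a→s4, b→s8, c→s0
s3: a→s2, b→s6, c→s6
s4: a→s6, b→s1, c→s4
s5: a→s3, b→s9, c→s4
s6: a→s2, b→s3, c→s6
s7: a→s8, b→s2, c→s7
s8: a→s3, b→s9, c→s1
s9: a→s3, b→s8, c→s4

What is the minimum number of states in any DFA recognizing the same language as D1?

4

First remove the unreachable states {s7}; 9 states remain.
Start with accepting vs non-accepting: {s1,s4} | {s0,s2,s3,s5,s6,s8,s9}.
Split {s0,s2,s3,s5,s6,s8,s9} by δ(·,a) → {s0,s3,s5,s6,s8,s9} and {s2}.
Split {s0,s3,s5,s6,s8,s9} by δ(·,a) → {s0,s5,s8,s9} and {s3,s6}.
Stable partition: {s1,s4} | {s0,s5,s8,s9} | {s2} | {s3,s6} — 4 equivalence classes.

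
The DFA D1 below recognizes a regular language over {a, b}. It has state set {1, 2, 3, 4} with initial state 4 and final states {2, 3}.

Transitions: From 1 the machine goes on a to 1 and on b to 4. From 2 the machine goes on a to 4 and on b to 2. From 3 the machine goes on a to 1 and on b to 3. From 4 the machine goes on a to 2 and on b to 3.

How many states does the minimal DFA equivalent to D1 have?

4

Initial partition by acceptance: {2,3} | {1,4}.
On input a, block {1,4} splits into {1} and {4}.
Split {2,3} by δ(·,a) → {2} and {3}.
The partition is now stable with 4 blocks: {2} | {1} | {4} | {3}.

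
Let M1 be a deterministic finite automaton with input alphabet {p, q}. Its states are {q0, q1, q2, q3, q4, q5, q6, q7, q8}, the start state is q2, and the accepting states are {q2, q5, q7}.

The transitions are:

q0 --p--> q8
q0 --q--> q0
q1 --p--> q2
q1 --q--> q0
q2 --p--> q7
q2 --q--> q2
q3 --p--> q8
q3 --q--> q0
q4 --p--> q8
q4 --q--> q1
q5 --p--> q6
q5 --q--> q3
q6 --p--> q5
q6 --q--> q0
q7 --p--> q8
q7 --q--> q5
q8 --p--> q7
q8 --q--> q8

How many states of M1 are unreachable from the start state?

No path from q2 leads to q1, q4; the other 7 states are all reachable.

2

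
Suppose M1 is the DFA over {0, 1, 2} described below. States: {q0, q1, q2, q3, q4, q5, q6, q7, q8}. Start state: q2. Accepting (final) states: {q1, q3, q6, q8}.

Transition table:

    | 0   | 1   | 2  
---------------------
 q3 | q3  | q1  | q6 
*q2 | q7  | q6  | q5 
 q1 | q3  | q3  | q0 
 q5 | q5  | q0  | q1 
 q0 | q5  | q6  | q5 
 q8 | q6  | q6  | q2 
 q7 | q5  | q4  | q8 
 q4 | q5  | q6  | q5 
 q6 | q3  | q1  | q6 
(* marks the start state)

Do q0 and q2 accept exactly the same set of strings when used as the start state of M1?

Initial partition by acceptance: {q1,q3,q6,q8} | {q0,q2,q4,q5,q7}.
Refine {q1,q3,q6,q8} on symbol 2: members go to different blocks, giving {q1,q8} and {q3,q6}.
Split {q0,q2,q4,q5,q7} by δ(·,1) → {q0,q2,q4} and {q5,q7}.
The partition is now stable with 4 blocks: {q1,q8} | {q0,q2,q4} | {q3,q6} | {q5,q7}.
q0 and q2 lie in the same block of the stable partition, so they are equivalent — no string distinguishes them.

Yes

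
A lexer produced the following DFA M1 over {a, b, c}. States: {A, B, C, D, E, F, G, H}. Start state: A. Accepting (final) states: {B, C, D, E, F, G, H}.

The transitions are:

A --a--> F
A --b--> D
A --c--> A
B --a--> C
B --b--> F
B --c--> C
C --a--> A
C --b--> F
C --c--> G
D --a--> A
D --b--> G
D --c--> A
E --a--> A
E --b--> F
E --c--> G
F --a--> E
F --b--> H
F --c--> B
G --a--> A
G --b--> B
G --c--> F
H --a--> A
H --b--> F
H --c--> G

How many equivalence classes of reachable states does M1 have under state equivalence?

6

Every state is reachable, so we keep all 8.
Start with accepting vs non-accepting: {B,C,D,E,F,G,H} | {A}.
On input a, block {B,C,D,E,F,G,H} splits into {C,D,E,G,H} and {B,F}.
Split {C,D,E,G,H} by δ(·,b) → {C,E,G,H} and {D}.
On input c, block {C,E,G,H} splits into {C,E,H} and {G}.
On input b, block {B,F} splits into {B} and {F}.
No further refinement is possible. Final partition (6 blocks): {C,E,H} | {A} | {B} | {D} | {G} | {F}.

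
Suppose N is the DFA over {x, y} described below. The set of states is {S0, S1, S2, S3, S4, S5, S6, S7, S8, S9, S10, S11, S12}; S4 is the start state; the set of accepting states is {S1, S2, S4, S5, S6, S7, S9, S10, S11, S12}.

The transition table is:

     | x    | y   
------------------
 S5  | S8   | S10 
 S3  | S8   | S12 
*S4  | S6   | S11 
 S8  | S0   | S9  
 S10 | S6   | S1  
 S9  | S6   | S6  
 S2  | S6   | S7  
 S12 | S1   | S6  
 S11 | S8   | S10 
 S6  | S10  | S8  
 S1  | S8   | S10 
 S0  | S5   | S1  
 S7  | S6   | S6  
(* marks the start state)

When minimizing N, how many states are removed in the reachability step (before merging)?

4

Starting at S4 and following transitions, the reachable set is {S0, S1, S4, S5, S6, S8, S9, S10, S11}. That leaves S2, S3, S7, S12 unreachable — 4 in total.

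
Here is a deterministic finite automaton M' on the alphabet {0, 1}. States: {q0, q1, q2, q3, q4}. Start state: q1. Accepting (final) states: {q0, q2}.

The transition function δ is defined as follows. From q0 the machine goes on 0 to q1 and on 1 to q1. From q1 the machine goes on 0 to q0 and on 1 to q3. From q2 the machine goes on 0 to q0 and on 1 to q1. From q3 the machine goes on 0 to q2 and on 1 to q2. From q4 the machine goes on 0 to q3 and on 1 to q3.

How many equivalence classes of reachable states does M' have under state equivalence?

4

First remove the unreachable states {q4}; 4 states remain.
Initial partition by acceptance: {q0,q2} | {q1,q3}.
On input 0, block {q0,q2} splits into {q0} and {q2}.
On input 0, block {q1,q3} splits into {q1} and {q3}.
Stable partition: {q0} | {q1} | {q2} | {q3} — 4 equivalence classes.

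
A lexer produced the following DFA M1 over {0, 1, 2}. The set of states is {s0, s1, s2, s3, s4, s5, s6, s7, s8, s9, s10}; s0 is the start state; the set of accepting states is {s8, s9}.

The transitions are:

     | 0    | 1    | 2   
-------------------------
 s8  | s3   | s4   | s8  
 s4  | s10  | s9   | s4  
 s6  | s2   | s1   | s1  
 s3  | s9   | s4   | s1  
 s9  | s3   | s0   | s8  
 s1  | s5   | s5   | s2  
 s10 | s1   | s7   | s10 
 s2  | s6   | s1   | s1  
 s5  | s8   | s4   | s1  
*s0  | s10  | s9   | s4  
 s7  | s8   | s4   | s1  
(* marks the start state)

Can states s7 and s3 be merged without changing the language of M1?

All states are reachable from the start state.
Initial partition by acceptance: {s8,s9} | {s0,s1,s2,s3,s4,s5,s6,s7,s10}.
On input 0, block {s0,s1,s2,s3,s4,s5,s6,s7,s10} splits into {s0,s1,s2,s4,s6,s10} and {s3,s5,s7}.
Refine {s0,s1,s2,s4,s6,s10} on symbol 0: members go to different blocks, giving {s0,s2,s4,s6,s10} and {s1}.
Split {s0,s2,s4,s6,s10} by δ(·,0) → {s0,s2,s4,s6} and {s10}.
Refine {s0,s2,s4,s6} on symbol 0: members go to different blocks, giving {s0,s4} and {s2,s6}.
Stable partition: {s8,s9} | {s0,s4} | {s3,s5,s7} | {s1} | {s10} | {s2,s6} — 6 equivalence classes.
s7 and s3 lie in the same block of the stable partition, so they are equivalent — no string distinguishes them.

Yes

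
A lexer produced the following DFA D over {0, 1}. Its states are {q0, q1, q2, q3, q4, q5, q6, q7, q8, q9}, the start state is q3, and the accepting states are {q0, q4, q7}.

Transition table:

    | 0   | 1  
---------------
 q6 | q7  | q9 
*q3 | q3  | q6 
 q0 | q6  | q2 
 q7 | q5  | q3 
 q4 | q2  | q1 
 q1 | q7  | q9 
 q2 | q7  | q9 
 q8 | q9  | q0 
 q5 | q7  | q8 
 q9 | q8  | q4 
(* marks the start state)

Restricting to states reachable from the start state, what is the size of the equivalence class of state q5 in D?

4

Every state is reachable, so we keep all 10.
Start with accepting vs non-accepting: {q0,q4,q7} | {q1,q2,q3,q5,q6,q8,q9}.
On input 0, block {q1,q2,q3,q5,q6,q8,q9} splits into {q1,q2,q5,q6} and {q3,q8,q9}.
On input 1, block {q0,q4,q7} splits into {q0,q4} and {q7}.
Refine {q3,q8,q9} on symbol 1: members go to different blocks, giving {q8,q9} and {q3}.
The partition is now stable with 5 blocks: {q0,q4} | {q1,q2,q5,q6} | {q8,q9} | {q7} | {q3}.
State q5 belongs to the block {q1,q2,q5,q6}, which has 4 states.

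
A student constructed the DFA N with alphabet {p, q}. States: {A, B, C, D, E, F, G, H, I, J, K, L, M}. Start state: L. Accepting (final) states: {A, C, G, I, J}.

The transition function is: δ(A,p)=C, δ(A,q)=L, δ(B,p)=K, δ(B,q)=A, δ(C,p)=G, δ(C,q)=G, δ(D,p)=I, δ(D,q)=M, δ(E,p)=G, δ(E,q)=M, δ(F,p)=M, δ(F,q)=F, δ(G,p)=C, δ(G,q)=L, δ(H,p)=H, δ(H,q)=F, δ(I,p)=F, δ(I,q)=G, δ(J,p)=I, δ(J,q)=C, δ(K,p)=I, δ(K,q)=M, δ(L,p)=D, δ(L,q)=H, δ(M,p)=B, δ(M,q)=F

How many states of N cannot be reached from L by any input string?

2

Starting at L and following transitions, the reachable set is {A, B, C, D, F, G, H, I, K, L, M}. That leaves E, J unreachable — 2 in total.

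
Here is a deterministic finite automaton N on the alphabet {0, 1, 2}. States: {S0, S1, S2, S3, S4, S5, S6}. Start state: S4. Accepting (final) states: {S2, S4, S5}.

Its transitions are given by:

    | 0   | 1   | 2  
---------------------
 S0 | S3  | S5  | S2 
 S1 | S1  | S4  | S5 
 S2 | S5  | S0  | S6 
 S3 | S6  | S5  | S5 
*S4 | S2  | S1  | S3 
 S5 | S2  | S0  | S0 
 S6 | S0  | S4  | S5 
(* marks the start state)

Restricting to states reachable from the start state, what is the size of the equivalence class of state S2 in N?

3

All states are reachable from the start state.
Start with accepting vs non-accepting: {S2,S4,S5} | {S0,S1,S3,S6}.
The partition is now stable with 2 blocks: {S2,S4,S5} | {S0,S1,S3,S6}.
The equivalence class containing S2 is {S2,S4,S5}, of size 3.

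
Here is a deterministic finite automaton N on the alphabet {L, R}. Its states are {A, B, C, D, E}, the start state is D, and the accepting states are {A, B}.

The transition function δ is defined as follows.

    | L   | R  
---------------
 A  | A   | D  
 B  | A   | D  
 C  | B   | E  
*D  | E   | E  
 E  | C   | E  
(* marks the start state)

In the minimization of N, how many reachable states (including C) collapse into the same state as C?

All states are reachable from the start state.
P0 = {A,B} | {C,D,E}.
On input L, block {C,D,E} splits into {D,E} and {C}.
Split {D,E} by δ(·,L) → {D} and {E}.
No further refinement is possible. Final partition (4 blocks): {A,B} | {D} | {C} | {E}.
The equivalence class containing C is {C}, of size 1.

1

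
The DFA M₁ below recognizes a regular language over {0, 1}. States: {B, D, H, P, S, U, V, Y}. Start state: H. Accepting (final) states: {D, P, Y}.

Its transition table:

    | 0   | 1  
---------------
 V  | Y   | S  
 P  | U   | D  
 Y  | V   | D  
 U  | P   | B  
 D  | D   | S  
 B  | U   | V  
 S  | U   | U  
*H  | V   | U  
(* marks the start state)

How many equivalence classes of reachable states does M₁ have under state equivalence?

4

Every state is reachable, so we keep all 8.
Initial partition by acceptance: {D,P,Y} | {B,H,S,U,V}.
On input 0, block {D,P,Y} splits into {P,Y} and {D}.
Refine {B,H,S,U,V} on symbol 0: members go to different blocks, giving {B,H,S} and {U,V}.
Stable partition: {P,Y} | {B,H,S} | {D} | {U,V} — 4 equivalence classes.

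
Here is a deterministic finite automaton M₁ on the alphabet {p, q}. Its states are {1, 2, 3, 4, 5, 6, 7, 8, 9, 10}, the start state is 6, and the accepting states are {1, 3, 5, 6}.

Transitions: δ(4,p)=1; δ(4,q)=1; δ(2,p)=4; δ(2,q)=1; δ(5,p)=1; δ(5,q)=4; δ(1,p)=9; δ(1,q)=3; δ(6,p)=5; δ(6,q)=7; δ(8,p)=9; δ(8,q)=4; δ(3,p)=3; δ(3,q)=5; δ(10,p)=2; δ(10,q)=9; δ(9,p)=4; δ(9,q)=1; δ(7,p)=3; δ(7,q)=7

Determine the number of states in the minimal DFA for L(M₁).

First remove the unreachable states {2,8,10}; 7 states remain.
P0 = {1,3,5,6} | {4,7,9}.
On input p, block {1,3,5,6} splits into {3,5,6} and {1}.
Refine {3,5,6} on symbol p: members go to different blocks, giving {3,6} and {5}.
Split {3,6} by δ(·,p) → {3} and {6}.
Split {4,7,9} by δ(·,p) → {4} and {7} and {9}.
No further refinement is possible. Final partition (7 blocks): {3} | {4} | {1} | {5} | {6} | {7} | {9}.

7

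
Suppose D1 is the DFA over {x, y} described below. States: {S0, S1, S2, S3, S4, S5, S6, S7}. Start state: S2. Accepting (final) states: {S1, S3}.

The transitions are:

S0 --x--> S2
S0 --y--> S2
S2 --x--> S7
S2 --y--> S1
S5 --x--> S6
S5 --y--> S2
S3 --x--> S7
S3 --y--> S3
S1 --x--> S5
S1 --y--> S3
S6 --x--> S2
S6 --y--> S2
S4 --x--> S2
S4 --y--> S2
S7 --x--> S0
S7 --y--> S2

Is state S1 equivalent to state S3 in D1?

Yes

States {S4} cannot be reached from the start state, so discard them.
Initial partition by acceptance: {S1,S3} | {S0,S2,S5,S6,S7}.
Split {S0,S2,S5,S6,S7} by δ(·,y) → {S0,S5,S6,S7} and {S2}.
Split {S0,S5,S6,S7} by δ(·,x) → {S0,S6} and {S5,S7}.
Stable partition: {S1,S3} | {S0,S6} | {S2} | {S5,S7} — 4 equivalence classes.
S1 and S3 lie in the same block of the stable partition, so they are equivalent — no string distinguishes them.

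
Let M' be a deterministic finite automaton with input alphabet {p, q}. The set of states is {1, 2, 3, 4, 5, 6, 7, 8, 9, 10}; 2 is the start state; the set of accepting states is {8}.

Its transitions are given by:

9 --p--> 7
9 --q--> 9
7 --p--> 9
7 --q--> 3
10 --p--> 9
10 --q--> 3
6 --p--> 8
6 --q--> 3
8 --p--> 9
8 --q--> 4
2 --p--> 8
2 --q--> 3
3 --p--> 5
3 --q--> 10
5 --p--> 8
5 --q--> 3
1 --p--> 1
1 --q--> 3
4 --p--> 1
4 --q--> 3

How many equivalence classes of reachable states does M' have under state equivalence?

6

States {6} cannot be reached from the start state, so discard them.
P0 = {8} | {1,2,3,4,5,7,9,10}.
Refine {1,2,3,4,5,7,9,10} on symbol p: members go to different blocks, giving {1,3,4,7,9,10} and {2,5}.
Split {1,3,4,7,9,10} by δ(·,p) → {1,4,7,9,10} and {3}.
On input q, block {1,4,7,9,10} splits into {1,4,7,10} and {9}.
Refine {1,4,7,10} on symbol p: members go to different blocks, giving {1,4} and {7,10}.
The partition is now stable with 6 blocks: {8} | {1,4} | {2,5} | {3} | {9} | {7,10}.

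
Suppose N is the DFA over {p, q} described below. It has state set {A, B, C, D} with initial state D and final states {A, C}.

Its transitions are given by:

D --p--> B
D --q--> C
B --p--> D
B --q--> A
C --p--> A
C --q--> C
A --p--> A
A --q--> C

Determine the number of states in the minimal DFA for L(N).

2

Every state is reachable, so we keep all 4.
Start with accepting vs non-accepting: {A,C} | {B,D}.
No further refinement is possible. Final partition (2 blocks): {A,C} | {B,D}.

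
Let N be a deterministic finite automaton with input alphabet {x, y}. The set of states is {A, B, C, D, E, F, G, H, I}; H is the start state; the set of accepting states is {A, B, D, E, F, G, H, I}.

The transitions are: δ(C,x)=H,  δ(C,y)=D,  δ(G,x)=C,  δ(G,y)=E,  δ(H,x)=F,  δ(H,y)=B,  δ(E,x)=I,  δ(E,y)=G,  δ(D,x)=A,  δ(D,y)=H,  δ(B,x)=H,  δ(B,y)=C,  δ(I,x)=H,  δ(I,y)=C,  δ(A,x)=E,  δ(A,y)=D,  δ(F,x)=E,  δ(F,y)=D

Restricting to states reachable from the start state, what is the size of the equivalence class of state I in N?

Initial partition by acceptance: {A,B,D,E,F,G,H,I} | {C}.
Split {A,B,D,E,F,G,H,I} by δ(·,x) → {A,B,D,E,F,H,I} and {G}.
On input y, block {A,B,D,E,F,H,I} splits into {A,D,F,H} and {B,I} and {E}.
On input x, block {A,D,F,H} splits into {A,F} and {D,H}.
Refine {D,H} on symbol y: members go to different blocks, giving {D} and {H}.
Stable partition: {A,F} | {C} | {G} | {B,I} | {E} | {D} | {H} — 7 equivalence classes.
State I belongs to the block {B,I}, which has 2 states.

2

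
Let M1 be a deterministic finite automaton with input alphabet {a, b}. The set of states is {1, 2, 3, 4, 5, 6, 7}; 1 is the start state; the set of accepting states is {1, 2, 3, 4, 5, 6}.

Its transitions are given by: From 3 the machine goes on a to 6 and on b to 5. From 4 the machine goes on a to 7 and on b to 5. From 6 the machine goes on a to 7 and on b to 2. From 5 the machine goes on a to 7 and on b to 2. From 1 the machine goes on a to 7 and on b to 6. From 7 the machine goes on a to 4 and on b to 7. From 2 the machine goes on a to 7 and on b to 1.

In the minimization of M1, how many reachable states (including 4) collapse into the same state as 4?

5

First remove the unreachable states {3}; 6 states remain.
P0 = {1,2,4,5,6} | {7}.
No further refinement is possible. Final partition (2 blocks): {1,2,4,5,6} | {7}.
State 4 belongs to the block {1,2,4,5,6}, which has 5 states.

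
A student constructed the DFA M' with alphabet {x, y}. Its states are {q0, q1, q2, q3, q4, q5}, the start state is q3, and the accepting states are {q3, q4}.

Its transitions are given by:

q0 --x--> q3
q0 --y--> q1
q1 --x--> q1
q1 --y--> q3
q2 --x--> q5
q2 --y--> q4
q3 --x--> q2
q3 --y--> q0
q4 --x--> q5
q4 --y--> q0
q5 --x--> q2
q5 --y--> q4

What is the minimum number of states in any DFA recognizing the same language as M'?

Start with accepting vs non-accepting: {q3,q4} | {q0,q1,q2,q5}.
Refine {q0,q1,q2,q5} on symbol x: members go to different blocks, giving {q1,q2,q5} and {q0}.
Stable partition: {q3,q4} | {q1,q2,q5} | {q0} — 3 equivalence classes.

3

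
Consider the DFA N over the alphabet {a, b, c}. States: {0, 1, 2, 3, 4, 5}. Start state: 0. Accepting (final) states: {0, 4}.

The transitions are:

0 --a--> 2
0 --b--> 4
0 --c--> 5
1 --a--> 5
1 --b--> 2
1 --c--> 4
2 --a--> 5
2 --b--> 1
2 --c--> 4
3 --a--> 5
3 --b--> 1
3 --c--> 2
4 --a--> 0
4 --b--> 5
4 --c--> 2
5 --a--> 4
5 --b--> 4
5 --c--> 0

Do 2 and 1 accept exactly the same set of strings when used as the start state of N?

Yes

First remove the unreachable states {3}; 5 states remain.
P0 = {0,4} | {1,2,5}.
Refine {0,4} on symbol a: members go to different blocks, giving {0} and {4}.
Refine {1,2,5} on symbol a: members go to different blocks, giving {1,2} and {5}.
The partition is now stable with 4 blocks: {0} | {1,2} | {4} | {5}.
2 and 1 lie in the same block of the stable partition, so they are equivalent — no string distinguishes them.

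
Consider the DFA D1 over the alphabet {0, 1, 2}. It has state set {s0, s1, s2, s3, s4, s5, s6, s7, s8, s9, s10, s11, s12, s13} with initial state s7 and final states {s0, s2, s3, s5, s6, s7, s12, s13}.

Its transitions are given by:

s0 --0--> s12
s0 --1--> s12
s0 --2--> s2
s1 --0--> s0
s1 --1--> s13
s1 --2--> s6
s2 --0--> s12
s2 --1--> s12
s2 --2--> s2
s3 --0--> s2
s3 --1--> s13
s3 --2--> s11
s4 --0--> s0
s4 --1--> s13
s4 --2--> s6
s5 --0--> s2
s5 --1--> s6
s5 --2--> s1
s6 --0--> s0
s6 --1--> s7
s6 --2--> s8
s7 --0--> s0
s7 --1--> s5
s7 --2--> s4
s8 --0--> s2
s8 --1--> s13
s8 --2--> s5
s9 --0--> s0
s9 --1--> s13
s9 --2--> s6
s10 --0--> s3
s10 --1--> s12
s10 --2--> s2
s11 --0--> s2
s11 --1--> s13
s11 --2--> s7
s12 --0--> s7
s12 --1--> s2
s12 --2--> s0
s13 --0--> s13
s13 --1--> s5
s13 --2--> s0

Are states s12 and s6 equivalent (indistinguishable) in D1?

No

First remove the unreachable states {s3,s9,s10,s11}; 10 states remain.
Initial partition by acceptance: {s0,s2,s5,s6,s7,s12,s13} | {s1,s4,s8}.
Refine {s0,s2,s5,s6,s7,s12,s13} on symbol 2: members go to different blocks, giving {s0,s2,s12,s13} and {s5,s6,s7}.
Refine {s0,s2,s12,s13} on symbol 0: members go to different blocks, giving {s0,s2,s13} and {s12}.
On input 0, block {s0,s2,s13} splits into {s0,s2} and {s13}.
Stable partition: {s0,s2} | {s1,s4,s8} | {s5,s6,s7} | {s12} | {s13} — 5 equivalence classes.
s12 and s6 end up in different blocks, so they are distinguishable. For instance, the string '2' is accepted from only s12.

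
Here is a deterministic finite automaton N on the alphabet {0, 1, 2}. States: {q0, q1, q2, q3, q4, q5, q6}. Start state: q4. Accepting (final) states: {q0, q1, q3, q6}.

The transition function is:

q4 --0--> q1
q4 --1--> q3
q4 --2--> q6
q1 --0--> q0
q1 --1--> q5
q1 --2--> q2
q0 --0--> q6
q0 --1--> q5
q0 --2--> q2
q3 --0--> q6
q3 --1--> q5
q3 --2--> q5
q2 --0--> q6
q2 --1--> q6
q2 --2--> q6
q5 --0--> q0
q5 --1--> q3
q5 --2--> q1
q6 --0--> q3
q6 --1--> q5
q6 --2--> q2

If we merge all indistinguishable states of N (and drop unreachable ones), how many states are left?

2

Every state is reachable, so we keep all 7.
P0 = {q0,q1,q3,q6} | {q2,q4,q5}.
No further refinement is possible. Final partition (2 blocks): {q0,q1,q3,q6} | {q2,q4,q5}.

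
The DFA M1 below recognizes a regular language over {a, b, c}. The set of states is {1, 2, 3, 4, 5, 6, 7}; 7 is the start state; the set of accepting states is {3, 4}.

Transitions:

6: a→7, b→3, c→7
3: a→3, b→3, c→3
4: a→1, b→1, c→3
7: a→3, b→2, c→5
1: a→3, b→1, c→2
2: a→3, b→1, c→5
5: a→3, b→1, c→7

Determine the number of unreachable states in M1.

Starting at 7 and following transitions, the reachable set is {1, 2, 3, 5, 7}. That leaves 4, 6 unreachable — 2 in total.

2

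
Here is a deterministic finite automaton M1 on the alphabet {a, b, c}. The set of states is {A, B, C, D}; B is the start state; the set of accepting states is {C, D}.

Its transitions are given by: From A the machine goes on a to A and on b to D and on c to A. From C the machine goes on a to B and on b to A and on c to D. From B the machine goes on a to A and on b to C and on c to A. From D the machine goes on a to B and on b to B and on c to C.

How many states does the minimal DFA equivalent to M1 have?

2

Every state is reachable, so we keep all 4.
Start with accepting vs non-accepting: {C,D} | {A,B}.
The partition is now stable with 2 blocks: {C,D} | {A,B}.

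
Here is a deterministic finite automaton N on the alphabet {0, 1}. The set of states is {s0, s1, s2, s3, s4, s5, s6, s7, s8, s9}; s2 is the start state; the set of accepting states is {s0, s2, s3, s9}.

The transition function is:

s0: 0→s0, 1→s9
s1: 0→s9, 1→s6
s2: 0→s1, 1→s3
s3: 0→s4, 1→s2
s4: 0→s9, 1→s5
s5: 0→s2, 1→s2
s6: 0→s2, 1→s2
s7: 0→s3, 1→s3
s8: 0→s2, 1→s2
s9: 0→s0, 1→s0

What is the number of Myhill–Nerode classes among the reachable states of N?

States {s7,s8} cannot be reached from the start state, so discard them.
P0 = {s0,s2,s3,s9} | {s1,s4,s5,s6}.
Split {s0,s2,s3,s9} by δ(·,0) → {s0,s9} and {s2,s3}.
Split {s1,s4,s5,s6} by δ(·,0) → {s1,s4} and {s5,s6}.
Stable partition: {s0,s9} | {s1,s4} | {s2,s3} | {s5,s6} — 4 equivalence classes.

4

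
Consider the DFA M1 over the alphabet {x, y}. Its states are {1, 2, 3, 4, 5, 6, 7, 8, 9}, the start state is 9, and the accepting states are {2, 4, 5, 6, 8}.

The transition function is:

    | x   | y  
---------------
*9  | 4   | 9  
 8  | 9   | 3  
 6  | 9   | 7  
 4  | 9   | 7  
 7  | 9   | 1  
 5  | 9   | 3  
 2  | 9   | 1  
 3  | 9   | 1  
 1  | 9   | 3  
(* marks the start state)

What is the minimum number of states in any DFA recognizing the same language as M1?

Reachable states from the start: {1,3,4,7,9}. Unreachable: {2,5,6,8} — drop them.
Initial partition by acceptance: {4} | {1,3,7,9}.
Refine {1,3,7,9} on symbol x: members go to different blocks, giving {1,3,7} and {9}.
The partition is now stable with 3 blocks: {4} | {1,3,7} | {9}.

3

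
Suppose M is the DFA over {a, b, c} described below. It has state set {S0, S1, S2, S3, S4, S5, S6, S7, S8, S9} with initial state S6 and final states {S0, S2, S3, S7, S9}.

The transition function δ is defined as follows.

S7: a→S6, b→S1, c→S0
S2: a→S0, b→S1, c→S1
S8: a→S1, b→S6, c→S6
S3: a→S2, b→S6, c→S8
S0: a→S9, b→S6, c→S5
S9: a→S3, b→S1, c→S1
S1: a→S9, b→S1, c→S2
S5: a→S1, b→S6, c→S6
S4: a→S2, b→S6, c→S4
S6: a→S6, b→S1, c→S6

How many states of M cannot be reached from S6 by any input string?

2

BFS from S6 reaches {S0, S1, S2, S3, S5, S6, S8, S9}; the 2 state(s) S4, S7 are never visited.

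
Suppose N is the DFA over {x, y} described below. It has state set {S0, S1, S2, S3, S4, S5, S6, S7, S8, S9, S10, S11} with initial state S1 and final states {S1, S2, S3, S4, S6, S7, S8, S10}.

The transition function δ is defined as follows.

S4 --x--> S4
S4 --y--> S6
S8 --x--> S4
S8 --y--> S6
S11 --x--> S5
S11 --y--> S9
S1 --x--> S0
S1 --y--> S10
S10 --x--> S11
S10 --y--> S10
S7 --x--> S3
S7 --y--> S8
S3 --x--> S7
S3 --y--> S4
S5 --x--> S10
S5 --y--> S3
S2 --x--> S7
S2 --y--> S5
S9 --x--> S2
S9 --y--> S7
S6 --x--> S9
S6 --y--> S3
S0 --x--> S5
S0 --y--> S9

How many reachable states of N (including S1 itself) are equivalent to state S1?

Every state is reachable, so we keep all 12.
Initial partition by acceptance: {S1,S2,S3,S4,S6,S7,S8,S10} | {S0,S5,S9,S11}.
Refine {S1,S2,S3,S4,S6,S7,S8,S10} on symbol x: members go to different blocks, giving {S2,S3,S4,S7,S8} and {S1,S6,S10}.
Refine {S2,S3,S4,S7,S8} on symbol y: members go to different blocks, giving {S3,S7} and {S4,S8} and {S2}.
Refine {S0,S5,S9,S11} on symbol x: members go to different blocks, giving {S0,S11} and {S5} and {S9}.
Refine {S1,S6,S10} on symbol x: members go to different blocks, giving {S1,S10} and {S6}.
The partition is now stable with 8 blocks: {S3,S7} | {S0,S11} | {S1,S10} | {S4,S8} | {S2} | {S5} | {S9} | {S6}.
State S1 belongs to the block {S1,S10}, which has 2 states.

2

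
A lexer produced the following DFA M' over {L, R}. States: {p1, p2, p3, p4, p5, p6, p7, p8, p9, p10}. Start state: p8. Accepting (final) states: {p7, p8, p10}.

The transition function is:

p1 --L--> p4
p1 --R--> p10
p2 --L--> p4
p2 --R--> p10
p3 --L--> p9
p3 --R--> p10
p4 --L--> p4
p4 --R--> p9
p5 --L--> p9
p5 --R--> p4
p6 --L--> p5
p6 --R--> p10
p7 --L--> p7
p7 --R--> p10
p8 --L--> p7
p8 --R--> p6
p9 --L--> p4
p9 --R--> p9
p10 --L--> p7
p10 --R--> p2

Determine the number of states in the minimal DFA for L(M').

4

States {p1,p3} cannot be reached from the start state, so discard them.
Initial partition by acceptance: {p7,p8,p10} | {p2,p4,p5,p6,p9}.
On input R, block {p7,p8,p10} splits into {p8,p10} and {p7}.
On input R, block {p2,p4,p5,p6,p9} splits into {p4,p5,p9} and {p2,p6}.
Stable partition: {p8,p10} | {p4,p5,p9} | {p7} | {p2,p6} — 4 equivalence classes.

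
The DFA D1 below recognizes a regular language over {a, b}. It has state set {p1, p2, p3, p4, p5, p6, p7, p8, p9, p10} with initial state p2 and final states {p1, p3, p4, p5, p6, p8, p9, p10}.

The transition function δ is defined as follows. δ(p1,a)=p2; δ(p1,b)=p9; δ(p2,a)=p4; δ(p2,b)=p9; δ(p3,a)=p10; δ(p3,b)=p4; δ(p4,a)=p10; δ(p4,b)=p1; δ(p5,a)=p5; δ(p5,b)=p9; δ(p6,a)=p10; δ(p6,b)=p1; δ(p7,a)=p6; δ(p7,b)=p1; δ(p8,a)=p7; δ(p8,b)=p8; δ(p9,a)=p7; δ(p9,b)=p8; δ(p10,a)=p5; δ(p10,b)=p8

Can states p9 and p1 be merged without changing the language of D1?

Yes

States {p3} cannot be reached from the start state, so discard them.
P0 = {p1,p4,p5,p6,p8,p9,p10} | {p2,p7}.
Split {p1,p4,p5,p6,p8,p9,p10} by δ(·,a) → {p4,p5,p6,p10} and {p1,p8,p9}.
No further refinement is possible. Final partition (3 blocks): {p4,p5,p6,p10} | {p2,p7} | {p1,p8,p9}.
p9 and p1 lie in the same block of the stable partition, so they are equivalent — no string distinguishes them.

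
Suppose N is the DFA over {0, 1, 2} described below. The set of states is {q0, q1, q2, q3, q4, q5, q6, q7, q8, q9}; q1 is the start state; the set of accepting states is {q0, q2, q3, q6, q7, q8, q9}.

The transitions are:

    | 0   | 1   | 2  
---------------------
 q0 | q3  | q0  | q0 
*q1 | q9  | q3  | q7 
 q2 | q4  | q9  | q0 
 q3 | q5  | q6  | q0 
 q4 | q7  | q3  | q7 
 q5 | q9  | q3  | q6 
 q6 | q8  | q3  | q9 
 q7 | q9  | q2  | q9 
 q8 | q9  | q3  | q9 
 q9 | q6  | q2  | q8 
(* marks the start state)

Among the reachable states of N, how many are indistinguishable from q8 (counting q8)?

All states are reachable from the start state.
Initial partition by acceptance: {q0,q2,q3,q6,q7,q8,q9} | {q1,q4,q5}.
Split {q0,q2,q3,q6,q7,q8,q9} by δ(·,0) → {q0,q6,q7,q8,q9} and {q2,q3}.
Refine {q0,q6,q7,q8,q9} on symbol 0: members go to different blocks, giving {q6,q7,q8,q9} and {q0}.
The partition is now stable with 4 blocks: {q6,q7,q8,q9} | {q1,q4,q5} | {q2,q3} | {q0}.
State q8 belongs to the block {q6,q7,q8,q9}, which has 4 states.

4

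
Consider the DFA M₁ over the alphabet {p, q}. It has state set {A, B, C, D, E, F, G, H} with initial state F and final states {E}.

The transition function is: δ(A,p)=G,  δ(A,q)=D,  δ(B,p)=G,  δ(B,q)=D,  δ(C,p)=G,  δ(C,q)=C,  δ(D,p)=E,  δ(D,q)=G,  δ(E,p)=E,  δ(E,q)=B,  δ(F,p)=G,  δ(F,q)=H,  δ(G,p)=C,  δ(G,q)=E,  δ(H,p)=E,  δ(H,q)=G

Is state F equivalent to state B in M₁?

First remove the unreachable states {A}; 7 states remain.
P0 = {E} | {B,C,D,F,G,H}.
Split {B,C,D,F,G,H} by δ(·,p) → {B,C,F,G} and {D,H}.
Refine {B,C,F,G} on symbol q: members go to different blocks, giving {B,F} and {C} and {G}.
No further refinement is possible. Final partition (5 blocks): {E} | {B,F} | {D,H} | {C} | {G}.
F and B lie in the same block of the stable partition, so they are equivalent — no string distinguishes them.

Yes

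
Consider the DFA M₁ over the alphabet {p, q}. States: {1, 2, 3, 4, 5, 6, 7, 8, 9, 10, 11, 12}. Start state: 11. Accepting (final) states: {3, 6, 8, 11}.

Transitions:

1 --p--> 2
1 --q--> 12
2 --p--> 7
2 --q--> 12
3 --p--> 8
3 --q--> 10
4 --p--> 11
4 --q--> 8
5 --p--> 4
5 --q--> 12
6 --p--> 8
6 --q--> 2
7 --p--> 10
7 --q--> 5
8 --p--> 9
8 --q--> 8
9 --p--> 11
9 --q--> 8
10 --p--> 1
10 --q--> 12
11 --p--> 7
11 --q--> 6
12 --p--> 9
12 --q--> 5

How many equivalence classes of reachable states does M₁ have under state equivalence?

Reachable states from the start: {1,2,4,5,6,7,8,9,10,11,12}. Unreachable: {3} — drop them.
P0 = {6,8,11} | {1,2,4,5,7,9,10,12}.
Refine {6,8,11} on symbol p: members go to different blocks, giving {8,11} and {6}.
On input q, block {8,11} splits into {8} and {11}.
Split {1,2,4,5,7,9,10,12} by δ(·,p) → {1,2,5,7,10,12} and {4,9}.
Refine {1,2,5,7,10,12} on symbol p: members go to different blocks, giving {1,2,7,10} and {5,12}.
No further refinement is possible. Final partition (6 blocks): {8} | {1,2,7,10} | {6} | {11} | {4,9} | {5,12}.

6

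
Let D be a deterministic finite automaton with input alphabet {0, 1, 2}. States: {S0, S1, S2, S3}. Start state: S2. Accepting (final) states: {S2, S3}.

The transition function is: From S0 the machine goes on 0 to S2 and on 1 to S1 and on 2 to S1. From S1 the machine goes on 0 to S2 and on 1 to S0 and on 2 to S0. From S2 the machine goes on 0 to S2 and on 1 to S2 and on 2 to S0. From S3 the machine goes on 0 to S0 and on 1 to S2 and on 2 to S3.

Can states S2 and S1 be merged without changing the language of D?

States {S3} cannot be reached from the start state, so discard them.
P0 = {S2} | {S0,S1}.
Stable partition: {S2} | {S0,S1} — 2 equivalence classes.
S2 and S1 end up in different blocks, so they are distinguishable. For instance, the string 'ε' is accepted from only S2.

No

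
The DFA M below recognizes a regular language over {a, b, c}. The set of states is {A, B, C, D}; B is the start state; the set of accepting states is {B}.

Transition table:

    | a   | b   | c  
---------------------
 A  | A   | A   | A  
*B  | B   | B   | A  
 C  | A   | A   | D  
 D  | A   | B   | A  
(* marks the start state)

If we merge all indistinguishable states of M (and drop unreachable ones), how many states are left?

First remove the unreachable states {C,D}; 2 states remain.
P0 = {B} | {A}.
Stable partition: {B} | {A} — 2 equivalence classes.

2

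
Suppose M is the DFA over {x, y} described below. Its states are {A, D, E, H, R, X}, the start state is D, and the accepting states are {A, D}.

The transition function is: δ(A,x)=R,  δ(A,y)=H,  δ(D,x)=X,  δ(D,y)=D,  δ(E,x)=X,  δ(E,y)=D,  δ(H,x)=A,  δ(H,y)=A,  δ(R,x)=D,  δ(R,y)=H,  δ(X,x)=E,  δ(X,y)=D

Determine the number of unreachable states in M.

3

No path from D leads to A, H, R; the other 3 states are all reachable.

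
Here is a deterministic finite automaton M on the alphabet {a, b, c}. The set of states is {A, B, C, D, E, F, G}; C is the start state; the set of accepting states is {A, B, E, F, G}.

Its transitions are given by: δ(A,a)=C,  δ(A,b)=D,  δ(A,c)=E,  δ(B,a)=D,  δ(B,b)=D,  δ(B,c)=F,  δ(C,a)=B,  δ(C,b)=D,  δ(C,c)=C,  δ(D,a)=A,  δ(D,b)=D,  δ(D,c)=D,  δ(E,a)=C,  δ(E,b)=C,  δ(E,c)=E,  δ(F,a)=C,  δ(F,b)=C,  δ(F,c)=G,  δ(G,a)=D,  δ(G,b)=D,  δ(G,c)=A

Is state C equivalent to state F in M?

No

Every state is reachable, so we keep all 7.
Initial partition by acceptance: {A,B,E,F,G} | {C,D}.
Stable partition: {A,B,E,F,G} | {C,D} — 2 equivalence classes.
C and F end up in different blocks, so they are distinguishable. For instance, the string 'ε' is accepted from only F.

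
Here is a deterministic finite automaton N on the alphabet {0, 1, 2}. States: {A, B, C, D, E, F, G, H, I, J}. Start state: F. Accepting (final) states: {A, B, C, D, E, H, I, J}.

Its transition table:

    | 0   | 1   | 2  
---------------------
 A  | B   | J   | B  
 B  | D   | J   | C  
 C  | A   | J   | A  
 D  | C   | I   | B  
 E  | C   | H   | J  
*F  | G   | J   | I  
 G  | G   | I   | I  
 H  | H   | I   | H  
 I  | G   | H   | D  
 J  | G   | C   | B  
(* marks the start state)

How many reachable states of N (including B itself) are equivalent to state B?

First remove the unreachable states {E}; 9 states remain.
Initial partition by acceptance: {A,B,C,D,H,I,J} | {F,G}.
On input 0, block {A,B,C,D,H,I,J} splits into {A,B,C,D,H} and {I,J}.
No further refinement is possible. Final partition (3 blocks): {A,B,C,D,H} | {F,G} | {I,J}.
The equivalence class containing B is {A,B,C,D,H}, of size 5.

5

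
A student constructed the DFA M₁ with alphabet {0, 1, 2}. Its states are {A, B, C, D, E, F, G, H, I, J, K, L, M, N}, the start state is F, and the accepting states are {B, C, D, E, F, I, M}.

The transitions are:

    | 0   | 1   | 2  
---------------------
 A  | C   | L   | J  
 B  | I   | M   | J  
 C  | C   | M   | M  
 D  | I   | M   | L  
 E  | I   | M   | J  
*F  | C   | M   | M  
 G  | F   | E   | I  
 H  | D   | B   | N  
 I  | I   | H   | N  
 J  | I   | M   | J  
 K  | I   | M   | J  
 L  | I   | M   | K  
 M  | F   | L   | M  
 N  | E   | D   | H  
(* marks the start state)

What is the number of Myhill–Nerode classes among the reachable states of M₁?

States {A,G} cannot be reached from the start state, so discard them.
Initial partition by acceptance: {B,C,D,E,F,I,M} | {H,J,K,L,N}.
Refine {B,C,D,E,F,I,M} on symbol 1: members go to different blocks, giving {B,C,D,E,F} and {I,M}.
Refine {B,C,D,E,F} on symbol 0: members go to different blocks, giving {B,D,E} and {C,F}.
On input 0, block {H,J,K,L,N} splits into {J,K,L} and {H,N}.
On input 0, block {I,M} splits into {I} and {M}.
The partition is now stable with 6 blocks: {B,D,E} | {J,K,L} | {I} | {C,F} | {H,N} | {M}.

6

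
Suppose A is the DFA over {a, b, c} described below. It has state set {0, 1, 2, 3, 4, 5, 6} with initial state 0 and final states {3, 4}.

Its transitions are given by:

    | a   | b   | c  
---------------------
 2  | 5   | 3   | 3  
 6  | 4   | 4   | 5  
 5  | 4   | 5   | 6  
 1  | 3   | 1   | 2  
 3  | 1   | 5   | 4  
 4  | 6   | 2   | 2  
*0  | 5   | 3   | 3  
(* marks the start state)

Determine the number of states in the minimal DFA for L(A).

Every state is reachable, so we keep all 7.
Start with accepting vs non-accepting: {3,4} | {0,1,2,5,6}.
Refine {3,4} on symbol c: members go to different blocks, giving {3} and {4}.
On input a, block {0,1,2,5,6} splits into {0,2} and {5,6} and {1}.
On input b, block {5,6} splits into {5} and {6}.
The partition is now stable with 6 blocks: {3} | {0,2} | {4} | {5} | {1} | {6}.

6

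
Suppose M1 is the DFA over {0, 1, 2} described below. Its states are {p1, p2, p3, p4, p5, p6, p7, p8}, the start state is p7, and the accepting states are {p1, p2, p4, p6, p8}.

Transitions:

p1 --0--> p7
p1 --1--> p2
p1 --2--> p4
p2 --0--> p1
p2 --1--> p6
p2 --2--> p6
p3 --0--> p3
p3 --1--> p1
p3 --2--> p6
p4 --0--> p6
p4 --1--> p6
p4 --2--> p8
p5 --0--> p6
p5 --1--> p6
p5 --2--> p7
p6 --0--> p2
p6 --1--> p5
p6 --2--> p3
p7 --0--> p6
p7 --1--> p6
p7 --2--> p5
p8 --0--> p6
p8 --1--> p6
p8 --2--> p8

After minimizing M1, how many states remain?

6

P0 = {p1,p2,p4,p6,p8} | {p3,p5,p7}.
On input 0, block {p1,p2,p4,p6,p8} splits into {p2,p4,p6,p8} and {p1}.
Split {p2,p4,p6,p8} by δ(·,0) → {p4,p6,p8} and {p2}.
Split {p4,p6,p8} by δ(·,0) → {p4,p8} and {p6}.
On input 0, block {p3,p5,p7} splits into {p5,p7} and {p3}.
The partition is now stable with 6 blocks: {p4,p8} | {p5,p7} | {p1} | {p2} | {p6} | {p3}.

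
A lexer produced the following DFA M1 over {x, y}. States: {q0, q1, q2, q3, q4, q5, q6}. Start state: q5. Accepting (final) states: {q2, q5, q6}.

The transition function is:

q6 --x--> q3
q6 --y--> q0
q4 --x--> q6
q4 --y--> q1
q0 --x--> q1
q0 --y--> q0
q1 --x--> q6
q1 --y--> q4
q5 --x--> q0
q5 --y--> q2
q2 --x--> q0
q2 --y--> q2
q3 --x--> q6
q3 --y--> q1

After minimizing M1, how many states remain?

P0 = {q2,q5,q6} | {q0,q1,q3,q4}.
On input y, block {q2,q5,q6} splits into {q2,q5} and {q6}.
Refine {q0,q1,q3,q4} on symbol x: members go to different blocks, giving {q1,q3,q4} and {q0}.
No further refinement is possible. Final partition (4 blocks): {q2,q5} | {q1,q3,q4} | {q6} | {q0}.

4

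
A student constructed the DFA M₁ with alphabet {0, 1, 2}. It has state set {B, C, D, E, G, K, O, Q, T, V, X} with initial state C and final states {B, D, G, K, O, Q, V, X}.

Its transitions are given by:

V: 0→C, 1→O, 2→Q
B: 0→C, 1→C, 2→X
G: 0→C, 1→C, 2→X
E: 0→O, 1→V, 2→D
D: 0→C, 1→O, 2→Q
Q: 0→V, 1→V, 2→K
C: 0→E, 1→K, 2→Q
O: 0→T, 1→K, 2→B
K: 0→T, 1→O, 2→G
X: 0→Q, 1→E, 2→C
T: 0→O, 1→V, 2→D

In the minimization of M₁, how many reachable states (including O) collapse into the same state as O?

2

P0 = {B,D,G,K,O,Q,V,X} | {C,E,T}.
Split {B,D,G,K,O,Q,V,X} by δ(·,0) → {B,D,G,K,O,V} and {Q,X}.
Split {B,D,G,K,O,V} by δ(·,1) → {D,K,O,V} and {B,G}.
On input 2, block {D,K,O,V} splits into {K,O} and {D,V}.
Refine {C,E,T} on symbol 0: members go to different blocks, giving {E,T} and {C}.
Split {Q,X} by δ(·,0) → {X} and {Q}.
Stable partition: {K,O} | {E,T} | {X} | {B,G} | {D,V} | {C} | {Q} — 7 equivalence classes.
The equivalence class containing O is {K,O}, of size 2.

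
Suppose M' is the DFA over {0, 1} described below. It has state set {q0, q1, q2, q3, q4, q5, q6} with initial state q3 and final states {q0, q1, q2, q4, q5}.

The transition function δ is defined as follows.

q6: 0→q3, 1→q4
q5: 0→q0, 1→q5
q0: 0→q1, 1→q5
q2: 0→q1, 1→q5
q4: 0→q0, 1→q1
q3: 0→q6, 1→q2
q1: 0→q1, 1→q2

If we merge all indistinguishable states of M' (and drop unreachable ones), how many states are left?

P0 = {q0,q1,q2,q4,q5} | {q3,q6}.
Stable partition: {q0,q1,q2,q4,q5} | {q3,q6} — 2 equivalence classes.

2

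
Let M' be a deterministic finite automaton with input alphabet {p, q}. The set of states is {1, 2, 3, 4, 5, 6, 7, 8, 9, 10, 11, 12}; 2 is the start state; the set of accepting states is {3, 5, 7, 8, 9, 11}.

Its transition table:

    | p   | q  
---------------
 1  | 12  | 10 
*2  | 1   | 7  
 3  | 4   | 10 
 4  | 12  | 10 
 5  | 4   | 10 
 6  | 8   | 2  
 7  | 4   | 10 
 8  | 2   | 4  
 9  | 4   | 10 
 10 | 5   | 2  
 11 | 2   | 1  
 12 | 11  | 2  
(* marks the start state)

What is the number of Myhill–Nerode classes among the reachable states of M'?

First remove the unreachable states {3,6,8,9}; 8 states remain.
P0 = {5,7,11} | {1,2,4,10,12}.
On input p, block {1,2,4,10,12} splits into {1,2,4} and {10,12}.
Refine {5,7,11} on symbol q: members go to different blocks, giving {5,7} and {11}.
On input p, block {1,2,4} splits into {1,4} and {2}.
Split {10,12} by δ(·,p) → {10} and {12}.
No further refinement is possible. Final partition (6 blocks): {5,7} | {1,4} | {10} | {11} | {2} | {12}.

6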